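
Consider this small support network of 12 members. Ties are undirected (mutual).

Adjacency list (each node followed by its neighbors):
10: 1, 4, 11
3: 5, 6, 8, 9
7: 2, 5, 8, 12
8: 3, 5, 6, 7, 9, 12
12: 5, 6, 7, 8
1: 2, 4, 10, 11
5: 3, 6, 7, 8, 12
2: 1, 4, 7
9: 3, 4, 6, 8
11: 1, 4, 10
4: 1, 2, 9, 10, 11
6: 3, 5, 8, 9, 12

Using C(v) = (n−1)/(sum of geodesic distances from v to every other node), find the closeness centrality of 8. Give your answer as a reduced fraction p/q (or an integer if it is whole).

11/19

Distances from 8: 1:3, 2:2, 3:1, 4:2, 5:1, 6:1, 7:1, 9:1, 10:3, 11:3, 12:1. Sum = 19.
n = 12, so closeness = 11/19.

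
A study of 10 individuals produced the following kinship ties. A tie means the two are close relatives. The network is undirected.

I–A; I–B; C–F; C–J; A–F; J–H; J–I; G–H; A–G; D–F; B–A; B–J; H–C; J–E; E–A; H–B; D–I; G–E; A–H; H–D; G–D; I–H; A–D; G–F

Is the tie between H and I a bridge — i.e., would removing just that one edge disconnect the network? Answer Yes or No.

Even without that edge, H still reaches I via H – A – I, so the network stays connected. Not a bridge.

No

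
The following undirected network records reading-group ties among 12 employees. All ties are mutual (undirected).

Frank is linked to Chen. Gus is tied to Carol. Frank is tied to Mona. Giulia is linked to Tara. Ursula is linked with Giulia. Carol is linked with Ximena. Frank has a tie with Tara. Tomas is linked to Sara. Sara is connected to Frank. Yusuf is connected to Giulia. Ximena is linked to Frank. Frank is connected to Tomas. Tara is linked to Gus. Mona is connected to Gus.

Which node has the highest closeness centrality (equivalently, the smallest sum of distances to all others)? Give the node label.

Frank

Farness (sum of distances to all others) for each node — Carol:28, Chen:28, Frank:18, Giulia:25, Gus:24, Mona:25, Sara:27, Tara:19, Tomas:27, Ursula:35, Ximena:25, Yusuf:35.
The smallest farness is 18, for Frank, so Frank has the highest closeness.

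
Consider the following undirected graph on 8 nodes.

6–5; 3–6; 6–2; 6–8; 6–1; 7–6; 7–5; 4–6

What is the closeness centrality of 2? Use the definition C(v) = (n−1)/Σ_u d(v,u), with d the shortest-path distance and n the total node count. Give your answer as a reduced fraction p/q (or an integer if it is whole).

Distances from 2: 1:2, 3:2, 4:2, 5:2, 6:1, 7:2, 8:2. Sum = 13.
n = 8, so closeness = 7/13.

7/13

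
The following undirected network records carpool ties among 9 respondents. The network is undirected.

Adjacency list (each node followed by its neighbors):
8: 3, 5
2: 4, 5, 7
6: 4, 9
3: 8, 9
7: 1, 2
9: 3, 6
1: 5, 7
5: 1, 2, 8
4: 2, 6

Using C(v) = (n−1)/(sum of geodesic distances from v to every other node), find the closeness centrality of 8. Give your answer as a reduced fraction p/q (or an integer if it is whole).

Distances from 8: 1:2, 2:2, 3:1, 4:3, 5:1, 6:3, 7:3, 9:2. Sum = 17.
n = 9, so closeness = 8/17.

8/17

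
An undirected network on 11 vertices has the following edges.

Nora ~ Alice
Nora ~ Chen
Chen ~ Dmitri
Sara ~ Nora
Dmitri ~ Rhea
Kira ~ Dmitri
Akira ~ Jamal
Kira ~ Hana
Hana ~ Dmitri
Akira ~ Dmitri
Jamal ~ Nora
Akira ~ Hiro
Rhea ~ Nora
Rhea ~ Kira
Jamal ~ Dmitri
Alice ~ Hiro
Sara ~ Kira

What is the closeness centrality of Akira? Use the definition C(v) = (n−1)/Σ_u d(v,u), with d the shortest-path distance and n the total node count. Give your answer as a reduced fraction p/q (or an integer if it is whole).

5/9

Distances from Akira: Alice:2, Chen:2, Dmitri:1, Hana:2, Hiro:1, Jamal:1, Kira:2, Nora:2, Rhea:2, Sara:3. Sum = 18.
n = 11, so closeness = 10/18 = 5/9.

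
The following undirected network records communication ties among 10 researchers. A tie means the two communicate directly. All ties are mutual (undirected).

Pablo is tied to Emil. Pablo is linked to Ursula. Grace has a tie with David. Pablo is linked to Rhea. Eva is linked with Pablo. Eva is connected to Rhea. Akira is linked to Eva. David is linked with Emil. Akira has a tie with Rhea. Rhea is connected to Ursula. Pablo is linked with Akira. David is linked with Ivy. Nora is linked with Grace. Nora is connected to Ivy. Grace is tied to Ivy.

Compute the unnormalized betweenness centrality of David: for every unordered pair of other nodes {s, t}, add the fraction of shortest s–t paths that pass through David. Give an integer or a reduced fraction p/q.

18

Pairs whose geodesics pass through David — Ivy–Akira: 1; Ivy–Rhea: 1; Ivy–Pablo: 1; Ivy–Emil: 1; Ivy–Eva: 1; Ivy–Ursula: 1; Nora–Akira: 2/2; Nora–Rhea: 2/2; Nora–Pablo: 2/2; Nora–Emil: 2/2; Nora–Eva: 2/2; Nora–Ursula: 2/2; Grace–Akira: 1; Grace–Rhea: 1 … (+4 more pairs).
All other pairs contribute 0.
Summing the contributions gives betweenness(David) = 18.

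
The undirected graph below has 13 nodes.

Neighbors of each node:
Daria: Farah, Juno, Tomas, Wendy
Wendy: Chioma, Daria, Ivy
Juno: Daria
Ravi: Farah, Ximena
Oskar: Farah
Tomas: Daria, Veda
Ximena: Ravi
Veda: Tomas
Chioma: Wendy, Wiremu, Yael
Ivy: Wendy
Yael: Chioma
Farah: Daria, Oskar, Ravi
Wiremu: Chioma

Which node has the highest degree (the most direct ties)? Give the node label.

Degrees — Chioma:3, Daria:4, Farah:3, Ivy:1, Juno:1, Oskar:1, Ravi:2, Tomas:2, Veda:1, Wendy:3, Wiremu:1, Ximena:1, Yael:1.
The maximum is 4, attained only by Daria.

Daria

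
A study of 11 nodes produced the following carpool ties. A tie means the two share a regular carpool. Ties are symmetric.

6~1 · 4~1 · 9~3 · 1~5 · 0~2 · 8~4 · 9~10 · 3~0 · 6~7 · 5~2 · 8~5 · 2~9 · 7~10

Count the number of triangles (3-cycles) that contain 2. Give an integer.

0

2's neighbors are 0, 5, and 9, but none of them are tied to each other, so no triangle contains 2.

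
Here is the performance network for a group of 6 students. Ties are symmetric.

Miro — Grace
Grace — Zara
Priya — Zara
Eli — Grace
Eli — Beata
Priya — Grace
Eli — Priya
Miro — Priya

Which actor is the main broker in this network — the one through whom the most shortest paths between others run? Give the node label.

Unnormalized betweenness of each node: Beata:0, Eli:4, Grace:5/2, Miro:0, Priya:5/2, Zara:0.
Eli has the largest value, 4, making it the main broker — the node through which the most shortest paths run.

Eli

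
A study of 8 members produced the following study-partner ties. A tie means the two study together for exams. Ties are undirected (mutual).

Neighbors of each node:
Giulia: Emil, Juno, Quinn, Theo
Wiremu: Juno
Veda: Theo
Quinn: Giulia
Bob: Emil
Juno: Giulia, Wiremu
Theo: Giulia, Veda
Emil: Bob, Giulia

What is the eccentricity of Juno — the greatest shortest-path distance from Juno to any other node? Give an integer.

Distances from Juno: Bob:3, Emil:2, Giulia:1, Quinn:2, Theo:2, Veda:3, Wiremu:1.
The largest is 3 (to Veda and Bob), so the eccentricity of Juno is 3.

3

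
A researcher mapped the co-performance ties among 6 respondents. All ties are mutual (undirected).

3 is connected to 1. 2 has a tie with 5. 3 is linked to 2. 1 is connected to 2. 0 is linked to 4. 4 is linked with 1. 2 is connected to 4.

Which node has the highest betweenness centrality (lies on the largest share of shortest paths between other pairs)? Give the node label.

2

Unnormalized betweenness of each node: 0:0, 1:1, 2:5, 3:0, 4:4, 5:0.
2 has the largest value, 5, making it the main broker — the node through which the most shortest paths run.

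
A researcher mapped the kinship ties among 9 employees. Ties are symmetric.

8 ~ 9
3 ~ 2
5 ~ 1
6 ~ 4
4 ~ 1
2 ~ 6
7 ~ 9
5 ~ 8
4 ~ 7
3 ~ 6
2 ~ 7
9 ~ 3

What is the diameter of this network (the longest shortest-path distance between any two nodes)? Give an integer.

Eccentricity of each node (its greatest distance to any other): 1:3, 2:4, 3:3, 4:3, 5:4, 6:3, 7:3, 8:3, 9:3.
The maximum eccentricity is 4, realized for instance by the pair 5–2 via 5 – 1 – 4 – 6 – 2. So the diameter is 4.

4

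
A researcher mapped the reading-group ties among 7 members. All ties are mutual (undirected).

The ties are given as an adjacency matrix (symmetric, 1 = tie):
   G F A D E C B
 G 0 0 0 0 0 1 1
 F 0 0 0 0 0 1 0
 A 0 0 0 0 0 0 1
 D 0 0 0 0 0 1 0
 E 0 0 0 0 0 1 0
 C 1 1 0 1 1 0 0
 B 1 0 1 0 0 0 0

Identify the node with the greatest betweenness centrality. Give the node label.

C

Unnormalized betweenness of each node: A:0, B:5, C:12, D:0, E:0, F:0, G:8.
C has the largest value, 12, making it the main broker — the node through which the most shortest paths run.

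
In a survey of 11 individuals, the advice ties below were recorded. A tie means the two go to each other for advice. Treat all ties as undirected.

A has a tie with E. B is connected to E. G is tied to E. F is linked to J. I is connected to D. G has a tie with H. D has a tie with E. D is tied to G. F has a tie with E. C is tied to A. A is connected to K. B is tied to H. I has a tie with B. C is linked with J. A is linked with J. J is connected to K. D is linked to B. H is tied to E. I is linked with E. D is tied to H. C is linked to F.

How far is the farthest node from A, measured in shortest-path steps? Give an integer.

2

Distances from A: B:2, C:1, D:2, E:1, F:2, G:2, H:2, I:2, J:1, K:1.
The largest is 2 (to F, I, D, G, H, and B), so the eccentricity of A is 2.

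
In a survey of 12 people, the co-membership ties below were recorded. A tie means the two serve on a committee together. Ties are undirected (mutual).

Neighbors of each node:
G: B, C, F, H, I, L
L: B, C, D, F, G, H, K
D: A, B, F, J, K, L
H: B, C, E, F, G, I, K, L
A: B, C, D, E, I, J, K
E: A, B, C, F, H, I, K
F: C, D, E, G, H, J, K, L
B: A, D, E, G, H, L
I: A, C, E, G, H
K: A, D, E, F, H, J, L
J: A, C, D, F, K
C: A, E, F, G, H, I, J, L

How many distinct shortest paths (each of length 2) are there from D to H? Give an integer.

4

The shortest distance is 2. The length-2 paths are: D–F–H; D–B–H; D–L–H; D–K–H.
That gives 4 distinct shortest paths.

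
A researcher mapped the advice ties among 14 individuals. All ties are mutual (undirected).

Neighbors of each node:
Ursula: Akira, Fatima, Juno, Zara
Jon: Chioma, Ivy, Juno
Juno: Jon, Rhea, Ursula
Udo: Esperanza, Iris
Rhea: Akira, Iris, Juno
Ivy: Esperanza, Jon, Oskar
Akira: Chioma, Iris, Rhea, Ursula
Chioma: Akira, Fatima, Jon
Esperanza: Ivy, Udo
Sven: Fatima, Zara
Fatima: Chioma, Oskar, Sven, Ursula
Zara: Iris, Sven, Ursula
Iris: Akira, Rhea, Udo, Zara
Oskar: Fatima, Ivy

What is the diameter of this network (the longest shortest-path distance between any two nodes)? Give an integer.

Eccentricity of each node (its greatest distance to any other): Akira:3, Chioma:3, Esperanza:4, Fatima:4, Iris:4, Ivy:4, Jon:3, Juno:3, Oskar:4, Rhea:4, Sven:4, Udo:4, Ursula:4, Zara:4.
The maximum eccentricity is 4, realized for instance by the pair Ursula–Esperanza via Ursula – Zara – Iris – Udo – Esperanza. So the diameter is 4.

4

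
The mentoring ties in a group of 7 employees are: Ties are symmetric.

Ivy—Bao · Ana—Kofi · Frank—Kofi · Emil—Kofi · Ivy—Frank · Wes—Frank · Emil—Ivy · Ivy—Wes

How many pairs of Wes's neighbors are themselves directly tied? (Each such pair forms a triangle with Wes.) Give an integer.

Wes's neighbors: Frank and Ivy.
Neighbor pairs that are themselves tied: Wes–Frank–Ivy. Each forms one triangle with Wes, for 1 in total.

1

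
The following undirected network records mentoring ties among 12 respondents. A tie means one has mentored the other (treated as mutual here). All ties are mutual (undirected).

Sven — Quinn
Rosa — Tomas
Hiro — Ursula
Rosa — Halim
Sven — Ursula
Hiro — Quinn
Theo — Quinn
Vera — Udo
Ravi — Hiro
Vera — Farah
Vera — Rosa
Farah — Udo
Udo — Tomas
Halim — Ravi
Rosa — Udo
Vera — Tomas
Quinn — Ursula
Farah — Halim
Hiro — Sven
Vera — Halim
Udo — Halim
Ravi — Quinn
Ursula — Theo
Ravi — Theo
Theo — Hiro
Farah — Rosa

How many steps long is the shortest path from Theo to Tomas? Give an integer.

One shortest route is Theo – Ravi – Halim – Rosa – Tomas, which uses 4 edges, and at distance 3 from Theo we only reach {Farah, Rosa, Udo, Vera}, which does not include Tomas. So d(Theo,Tomas) = 4.

4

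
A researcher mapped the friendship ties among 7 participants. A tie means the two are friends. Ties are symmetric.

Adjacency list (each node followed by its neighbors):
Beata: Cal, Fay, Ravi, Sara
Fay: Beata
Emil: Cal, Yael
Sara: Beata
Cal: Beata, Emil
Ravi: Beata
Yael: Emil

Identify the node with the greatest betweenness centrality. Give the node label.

Unnormalized betweenness of each node: Beata:12, Cal:8, Emil:5, Fay:0, Ravi:0, Sara:0, Yael:0.
Beata has the largest value, 12, making it the main broker — the node through which the most shortest paths run.

Beata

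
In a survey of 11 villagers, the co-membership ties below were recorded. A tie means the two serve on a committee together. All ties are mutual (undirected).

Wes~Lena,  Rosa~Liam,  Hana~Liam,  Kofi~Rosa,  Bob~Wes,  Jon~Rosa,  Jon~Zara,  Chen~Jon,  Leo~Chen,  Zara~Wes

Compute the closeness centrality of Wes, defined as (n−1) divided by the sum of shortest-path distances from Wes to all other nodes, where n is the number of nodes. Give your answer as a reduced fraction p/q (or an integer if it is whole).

5/14

Distances from Wes: Bob:1, Chen:3, Hana:5, Jon:2, Kofi:4, Lena:1, Leo:4, Liam:4, Rosa:3, Zara:1. Sum = 28.
n = 11, so closeness = 10/28 = 5/14.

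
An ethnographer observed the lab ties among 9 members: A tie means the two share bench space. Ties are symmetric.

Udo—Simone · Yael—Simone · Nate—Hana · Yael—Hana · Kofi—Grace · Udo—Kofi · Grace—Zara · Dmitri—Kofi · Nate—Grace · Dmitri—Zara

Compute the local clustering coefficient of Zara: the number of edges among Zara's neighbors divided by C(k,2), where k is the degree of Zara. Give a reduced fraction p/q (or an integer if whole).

Zara's neighbors: Dmitri and Grace (k = 2).
Possible neighbor pairs: C(2,2) = 1. Edges among them: none → e = 0.
Clustering(Zara) = 0/1.

0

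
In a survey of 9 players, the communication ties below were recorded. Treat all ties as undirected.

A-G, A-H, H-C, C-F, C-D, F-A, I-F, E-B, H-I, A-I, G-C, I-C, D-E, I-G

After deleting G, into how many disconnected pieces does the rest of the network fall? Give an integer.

G's neighbors (A, C, and I) remain reachable from one another through other ties, so the rest of the network stays in one piece.

1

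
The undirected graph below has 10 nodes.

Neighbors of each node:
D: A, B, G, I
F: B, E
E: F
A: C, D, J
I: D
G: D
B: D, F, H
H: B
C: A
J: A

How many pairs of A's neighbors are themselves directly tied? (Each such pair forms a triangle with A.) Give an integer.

A's neighbors are C, D, and J, but none of them are tied to each other, so no triangle contains A.

0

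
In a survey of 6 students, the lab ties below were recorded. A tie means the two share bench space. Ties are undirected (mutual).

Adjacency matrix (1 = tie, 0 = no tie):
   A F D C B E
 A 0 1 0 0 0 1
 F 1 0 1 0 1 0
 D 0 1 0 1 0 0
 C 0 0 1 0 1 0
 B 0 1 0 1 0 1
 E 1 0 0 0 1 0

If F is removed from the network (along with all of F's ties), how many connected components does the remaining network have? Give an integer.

F's neighbors (A, B, and D) remain reachable from one another through other ties, so the rest of the network stays in one piece.

1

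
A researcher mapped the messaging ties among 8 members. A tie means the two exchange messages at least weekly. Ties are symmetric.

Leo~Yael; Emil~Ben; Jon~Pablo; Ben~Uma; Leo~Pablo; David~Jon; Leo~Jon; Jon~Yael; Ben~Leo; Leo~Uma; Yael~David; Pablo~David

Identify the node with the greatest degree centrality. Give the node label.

Leo

Degrees — Ben:3, David:3, Emil:1, Jon:4, Leo:5, Pablo:3, Uma:2, Yael:3.
The maximum is 5, attained only by Leo.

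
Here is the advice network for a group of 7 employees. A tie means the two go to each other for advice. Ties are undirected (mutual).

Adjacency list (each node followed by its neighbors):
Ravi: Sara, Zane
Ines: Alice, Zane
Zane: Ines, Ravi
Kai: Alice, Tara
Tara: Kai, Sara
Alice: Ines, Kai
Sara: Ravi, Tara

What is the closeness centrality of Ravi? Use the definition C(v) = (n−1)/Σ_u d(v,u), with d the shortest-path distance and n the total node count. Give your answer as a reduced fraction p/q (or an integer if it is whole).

Distances from Ravi: Alice:3, Ines:2, Kai:3, Sara:1, Tara:2, Zane:1. Sum = 12.
n = 7, so closeness = 6/12 = 1/2.

1/2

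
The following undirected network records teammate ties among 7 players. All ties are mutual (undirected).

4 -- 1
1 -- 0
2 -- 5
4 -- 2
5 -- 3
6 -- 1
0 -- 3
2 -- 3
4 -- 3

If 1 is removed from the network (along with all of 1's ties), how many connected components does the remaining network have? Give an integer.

Without 1, the remaining ties split the others into: {0, 2, 3, 4, 5}; {6}.
That's 2 separate components.

2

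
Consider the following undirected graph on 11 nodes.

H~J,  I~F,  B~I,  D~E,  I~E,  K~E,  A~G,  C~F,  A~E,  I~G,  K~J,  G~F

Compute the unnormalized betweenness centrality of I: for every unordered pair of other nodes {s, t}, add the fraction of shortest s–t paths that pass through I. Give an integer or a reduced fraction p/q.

43/2

Pairs whose geodesics pass through I — E–C: 1; E–F: 1; E–B: 1; E–G: 1/2; C–J: 1; C–H: 1; C–K: 1; C–D: 1; C–B: 1; A–B: 2/2; J–F: 1; J–B: 1; J–G: 1/2; H–F: 1 … (+10 more pairs).
All other pairs contribute 0.
Summing the contributions gives betweenness(I) = 43/2.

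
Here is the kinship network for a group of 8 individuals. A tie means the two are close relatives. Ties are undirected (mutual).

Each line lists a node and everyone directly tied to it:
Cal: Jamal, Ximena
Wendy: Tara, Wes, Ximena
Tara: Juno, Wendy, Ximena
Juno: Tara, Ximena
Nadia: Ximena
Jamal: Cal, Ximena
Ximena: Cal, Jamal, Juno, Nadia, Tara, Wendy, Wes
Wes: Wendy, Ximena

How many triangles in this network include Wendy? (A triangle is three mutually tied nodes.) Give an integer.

2

Wendy's neighbors: Tara, Wes, and Ximena.
Neighbor pairs that are themselves tied: Wendy–Tara–Ximena; Wendy–Wes–Ximena. Each forms one triangle with Wendy, for 2 in total.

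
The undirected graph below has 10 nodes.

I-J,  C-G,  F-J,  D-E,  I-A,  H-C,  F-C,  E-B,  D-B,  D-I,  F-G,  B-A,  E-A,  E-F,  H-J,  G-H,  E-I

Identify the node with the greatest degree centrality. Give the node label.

E

Degrees — A:3, B:3, C:3, D:3, E:5, F:4, G:3, H:3, I:4, J:3.
The maximum is 5, attained only by E.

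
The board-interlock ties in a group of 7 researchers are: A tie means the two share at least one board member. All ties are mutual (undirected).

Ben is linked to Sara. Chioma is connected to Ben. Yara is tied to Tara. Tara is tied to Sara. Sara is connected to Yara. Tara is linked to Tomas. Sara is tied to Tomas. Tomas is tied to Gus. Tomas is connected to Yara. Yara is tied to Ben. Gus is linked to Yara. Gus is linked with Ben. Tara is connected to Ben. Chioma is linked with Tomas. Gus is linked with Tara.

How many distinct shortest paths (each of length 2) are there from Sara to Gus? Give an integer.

4

The shortest distance is 2. The length-2 paths are: Sara–Ben–Gus; Sara–Yara–Gus; Sara–Tomas–Gus; Sara–Tara–Gus.
That gives 4 distinct shortest paths.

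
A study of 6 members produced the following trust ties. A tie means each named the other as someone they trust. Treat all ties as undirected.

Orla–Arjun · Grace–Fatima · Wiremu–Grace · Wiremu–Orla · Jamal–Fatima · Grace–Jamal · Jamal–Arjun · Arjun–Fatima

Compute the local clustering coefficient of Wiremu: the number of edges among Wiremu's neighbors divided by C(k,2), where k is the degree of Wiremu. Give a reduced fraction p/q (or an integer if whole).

0

Wiremu's neighbors: Grace and Orla (k = 2).
Possible neighbor pairs: C(2,2) = 1. Edges among them: none → e = 0.
Clustering(Wiremu) = 0/1.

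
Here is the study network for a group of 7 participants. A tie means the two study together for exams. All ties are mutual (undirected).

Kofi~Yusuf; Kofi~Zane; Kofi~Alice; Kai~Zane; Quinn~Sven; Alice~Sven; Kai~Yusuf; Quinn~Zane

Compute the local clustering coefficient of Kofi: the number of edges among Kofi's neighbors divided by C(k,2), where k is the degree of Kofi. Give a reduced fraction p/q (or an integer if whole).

0

Kofi's neighbors: Alice, Yusuf, and Zane (k = 3).
Possible neighbor pairs: C(3,2) = 3. Edges among them: none → e = 0.
Clustering(Kofi) = 0/3 = 0.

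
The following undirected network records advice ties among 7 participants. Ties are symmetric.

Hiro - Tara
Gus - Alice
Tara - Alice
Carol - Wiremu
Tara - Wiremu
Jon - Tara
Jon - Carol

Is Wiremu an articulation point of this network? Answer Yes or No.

Even without Wiremu, every remaining node can still reach every other (the residual graph is connected), so Wiremu is not a cut vertex.

No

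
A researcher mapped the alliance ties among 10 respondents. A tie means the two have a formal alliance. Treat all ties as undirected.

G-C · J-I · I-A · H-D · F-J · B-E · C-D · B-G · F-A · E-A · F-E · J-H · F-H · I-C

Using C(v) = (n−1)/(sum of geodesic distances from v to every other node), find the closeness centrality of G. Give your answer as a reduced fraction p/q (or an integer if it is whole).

Distances from G: A:3, B:1, C:1, D:2, E:2, F:3, H:3, I:2, J:3. Sum = 20.
n = 10, so closeness = 9/20.

9/20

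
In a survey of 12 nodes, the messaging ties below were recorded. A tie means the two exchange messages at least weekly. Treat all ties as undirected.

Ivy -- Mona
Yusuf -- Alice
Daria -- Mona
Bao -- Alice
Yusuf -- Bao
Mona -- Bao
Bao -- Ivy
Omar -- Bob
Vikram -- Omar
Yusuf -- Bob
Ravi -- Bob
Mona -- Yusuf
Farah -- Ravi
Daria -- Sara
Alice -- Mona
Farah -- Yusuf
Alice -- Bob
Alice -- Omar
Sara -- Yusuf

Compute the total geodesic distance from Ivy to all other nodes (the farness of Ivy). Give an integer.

28

Distances from Ivy: Alice:2, Bao:1, Bob:3, Daria:2, Farah:3, Mona:1, Omar:3, Ravi:4, Sara:3, Vikram:4, Yusuf:2.
Sum = 2 + 1 + 3 + 2 + 3 + 1 + 3 + 4 + 3 + 4 + 2 = 28.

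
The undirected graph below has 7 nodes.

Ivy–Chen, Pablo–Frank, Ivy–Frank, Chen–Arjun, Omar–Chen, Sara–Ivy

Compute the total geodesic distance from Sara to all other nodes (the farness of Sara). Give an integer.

Distances from Sara: Arjun:3, Chen:2, Frank:2, Ivy:1, Omar:3, Pablo:3.
Sum = 3 + 2 + 2 + 1 + 3 + 3 = 14.

14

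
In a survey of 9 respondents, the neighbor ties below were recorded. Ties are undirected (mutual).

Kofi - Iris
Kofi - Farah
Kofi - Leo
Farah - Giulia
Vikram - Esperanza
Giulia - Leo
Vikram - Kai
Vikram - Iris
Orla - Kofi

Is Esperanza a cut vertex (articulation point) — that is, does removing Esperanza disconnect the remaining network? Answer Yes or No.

No

Even without Esperanza, every remaining node can still reach every other (the residual graph is connected), so Esperanza is not a cut vertex.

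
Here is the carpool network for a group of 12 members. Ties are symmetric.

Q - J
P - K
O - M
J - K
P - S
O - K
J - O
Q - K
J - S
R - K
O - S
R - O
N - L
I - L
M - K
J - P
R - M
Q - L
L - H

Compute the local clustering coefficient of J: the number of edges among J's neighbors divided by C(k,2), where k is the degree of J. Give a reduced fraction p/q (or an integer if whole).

J's neighbors: K, O, P, Q, and S (k = 5).
Possible neighbor pairs: C(5,2) = 10. Edges among them: K–O, K–P, K–Q, O–S, P–S → e = 5.
Clustering(J) = 5/10 = 1/2.

1/2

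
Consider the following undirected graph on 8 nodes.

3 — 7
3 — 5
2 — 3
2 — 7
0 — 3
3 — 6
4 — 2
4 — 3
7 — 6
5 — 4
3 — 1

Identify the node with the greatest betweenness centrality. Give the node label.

3

Unnormalized betweenness of each node: 0:0, 1:0, 2:1/2, 3:31/2, 4:1/2, 5:0, 6:0, 7:1/2.
3 has the largest value, 31/2, making it the main broker — the node through which the most shortest paths run.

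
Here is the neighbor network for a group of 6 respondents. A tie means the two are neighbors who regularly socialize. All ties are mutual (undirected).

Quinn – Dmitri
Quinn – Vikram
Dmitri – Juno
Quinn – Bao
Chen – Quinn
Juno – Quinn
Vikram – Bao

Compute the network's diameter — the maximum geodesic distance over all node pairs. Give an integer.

2

Eccentricity of each node (its greatest distance to any other): Bao:2, Chen:2, Dmitri:2, Juno:2, Quinn:1, Vikram:2.
The maximum eccentricity is 2, realized for instance by the pair Bao–Chen via Bao – Quinn – Chen. So the diameter is 2.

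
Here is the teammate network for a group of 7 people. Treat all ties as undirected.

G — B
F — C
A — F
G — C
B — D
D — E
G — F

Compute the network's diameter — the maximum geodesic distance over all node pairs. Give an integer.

Eccentricity of each node (its greatest distance to any other): A:5, B:3, C:4, D:4, E:5, F:4, G:3.
The maximum eccentricity is 5, realized for instance by the pair E–A via E – D – B – G – F – A. So the diameter is 5.

5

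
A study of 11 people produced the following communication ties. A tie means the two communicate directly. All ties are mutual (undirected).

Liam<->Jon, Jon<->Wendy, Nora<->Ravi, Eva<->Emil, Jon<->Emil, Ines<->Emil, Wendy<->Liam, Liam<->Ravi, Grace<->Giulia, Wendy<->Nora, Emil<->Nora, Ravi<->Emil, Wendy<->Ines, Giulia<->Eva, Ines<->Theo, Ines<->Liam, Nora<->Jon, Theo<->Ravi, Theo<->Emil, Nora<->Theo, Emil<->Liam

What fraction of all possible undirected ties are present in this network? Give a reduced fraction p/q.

21/55

There are 21 edges and 11 nodes, so the maximum possible is C(11,2) = 55.
Density = 21/55.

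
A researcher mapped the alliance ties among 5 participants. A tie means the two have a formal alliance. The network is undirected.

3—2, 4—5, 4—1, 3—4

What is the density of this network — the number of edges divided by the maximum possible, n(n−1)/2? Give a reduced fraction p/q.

2/5

There are 4 edges and 5 nodes, so the maximum possible is C(5,2) = 10.
Density = 4/10 = 2/5.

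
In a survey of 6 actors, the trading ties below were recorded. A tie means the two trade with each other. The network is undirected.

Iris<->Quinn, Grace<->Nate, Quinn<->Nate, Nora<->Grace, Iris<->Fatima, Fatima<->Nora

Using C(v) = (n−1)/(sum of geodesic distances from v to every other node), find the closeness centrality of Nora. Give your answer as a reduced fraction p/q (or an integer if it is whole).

Distances from Nora: Fatima:1, Grace:1, Iris:2, Nate:2, Quinn:3. Sum = 9.
n = 6, so closeness = 5/9.

5/9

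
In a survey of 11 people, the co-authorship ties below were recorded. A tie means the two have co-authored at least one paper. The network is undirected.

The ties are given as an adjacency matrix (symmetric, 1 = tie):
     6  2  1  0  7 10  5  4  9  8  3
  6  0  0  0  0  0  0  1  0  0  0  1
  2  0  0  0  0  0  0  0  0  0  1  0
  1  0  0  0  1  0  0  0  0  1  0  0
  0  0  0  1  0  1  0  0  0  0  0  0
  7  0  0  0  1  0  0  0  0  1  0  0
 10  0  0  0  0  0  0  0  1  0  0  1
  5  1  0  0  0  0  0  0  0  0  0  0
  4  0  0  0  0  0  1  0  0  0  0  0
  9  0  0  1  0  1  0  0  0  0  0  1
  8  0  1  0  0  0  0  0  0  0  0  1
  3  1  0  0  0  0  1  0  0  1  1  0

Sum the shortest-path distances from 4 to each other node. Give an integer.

Distances from 4: 0:5, 1:4, 2:4, 3:2, 5:4, 6:3, 7:4, 8:3, 9:3, 10:1.
Sum = 5 + 4 + 4 + 2 + 4 + 3 + 4 + 3 + 3 + 1 = 33.

33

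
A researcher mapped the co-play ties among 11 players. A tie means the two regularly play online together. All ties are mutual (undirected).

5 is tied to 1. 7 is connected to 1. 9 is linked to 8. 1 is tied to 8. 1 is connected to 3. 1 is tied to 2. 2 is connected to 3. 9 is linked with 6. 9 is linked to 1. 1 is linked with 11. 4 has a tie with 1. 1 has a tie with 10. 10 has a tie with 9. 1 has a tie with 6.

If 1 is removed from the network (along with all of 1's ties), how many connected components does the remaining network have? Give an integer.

Without 1, the remaining ties split the others into: {6, 8, 9, 10}; {2, 3}; {4}; {11}; {7}; {5}.
That's 6 separate components.

6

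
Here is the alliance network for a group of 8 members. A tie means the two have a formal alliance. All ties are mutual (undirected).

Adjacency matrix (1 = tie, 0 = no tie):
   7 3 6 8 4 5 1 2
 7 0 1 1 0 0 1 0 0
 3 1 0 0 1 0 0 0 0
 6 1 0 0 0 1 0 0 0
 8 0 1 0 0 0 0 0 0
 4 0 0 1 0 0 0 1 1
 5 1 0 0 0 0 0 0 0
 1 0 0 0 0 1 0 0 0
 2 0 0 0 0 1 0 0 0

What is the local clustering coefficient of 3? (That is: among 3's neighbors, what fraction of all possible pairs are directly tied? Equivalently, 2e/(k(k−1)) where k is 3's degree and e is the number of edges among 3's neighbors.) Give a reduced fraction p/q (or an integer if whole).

0

3's neighbors: 7 and 8 (k = 2).
Possible neighbor pairs: C(2,2) = 1. Edges among them: none → e = 0.
Clustering(3) = 0/1.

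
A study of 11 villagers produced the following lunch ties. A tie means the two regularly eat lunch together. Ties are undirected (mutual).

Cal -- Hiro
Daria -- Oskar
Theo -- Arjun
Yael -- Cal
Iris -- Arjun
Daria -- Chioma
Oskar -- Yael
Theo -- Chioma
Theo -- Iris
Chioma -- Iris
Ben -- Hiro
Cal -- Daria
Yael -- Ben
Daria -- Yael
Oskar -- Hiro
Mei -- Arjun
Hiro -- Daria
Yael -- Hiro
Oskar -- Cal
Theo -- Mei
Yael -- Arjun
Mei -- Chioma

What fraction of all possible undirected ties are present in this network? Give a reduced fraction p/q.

There are 22 edges and 11 nodes, so the maximum possible is C(11,2) = 55.
Density = 22/55 = 2/5.

2/5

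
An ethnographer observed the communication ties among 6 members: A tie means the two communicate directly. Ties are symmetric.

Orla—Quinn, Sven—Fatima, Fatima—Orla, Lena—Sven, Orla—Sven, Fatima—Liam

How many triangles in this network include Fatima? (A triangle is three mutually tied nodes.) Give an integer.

Fatima's neighbors: Liam, Orla, and Sven.
Neighbor pairs that are themselves tied: Fatima–Orla–Sven. Each forms one triangle with Fatima, for 1 in total.

1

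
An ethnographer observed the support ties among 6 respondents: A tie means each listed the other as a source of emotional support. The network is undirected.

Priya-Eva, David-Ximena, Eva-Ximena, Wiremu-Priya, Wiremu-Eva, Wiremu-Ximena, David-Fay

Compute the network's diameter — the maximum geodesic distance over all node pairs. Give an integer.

4

Eccentricity of each node (its greatest distance to any other): David:3, Eva:3, Fay:4, Priya:4, Wiremu:3, Ximena:2.
The maximum eccentricity is 4, realized for instance by the pair Fay–Priya via Fay – David – Ximena – Wiremu – Priya. So the diameter is 4.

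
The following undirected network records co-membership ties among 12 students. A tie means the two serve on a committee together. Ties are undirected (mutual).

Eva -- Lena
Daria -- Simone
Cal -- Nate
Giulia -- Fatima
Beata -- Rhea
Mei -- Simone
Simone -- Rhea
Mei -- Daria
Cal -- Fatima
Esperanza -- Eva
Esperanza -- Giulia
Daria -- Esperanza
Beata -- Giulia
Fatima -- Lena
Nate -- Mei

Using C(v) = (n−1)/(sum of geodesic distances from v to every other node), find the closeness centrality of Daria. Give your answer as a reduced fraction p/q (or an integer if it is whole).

Distances from Daria: Beata:3, Cal:3, Esperanza:1, Eva:2, Fatima:3, Giulia:2, Lena:3, Mei:1, Nate:2, Rhea:2, Simone:1. Sum = 23.
n = 12, so closeness = 11/23.

11/23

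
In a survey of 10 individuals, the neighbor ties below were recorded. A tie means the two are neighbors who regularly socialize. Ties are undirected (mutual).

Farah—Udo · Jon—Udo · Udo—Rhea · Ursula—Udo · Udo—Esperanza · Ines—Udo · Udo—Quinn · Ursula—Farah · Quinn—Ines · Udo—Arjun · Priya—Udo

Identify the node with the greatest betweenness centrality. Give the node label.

Unnormalized betweenness of each node: Arjun:0, Esperanza:0, Farah:0, Ines:0, Jon:0, Priya:0, Quinn:0, Rhea:0, Udo:34, Ursula:0.
Udo has the largest value, 34, making it the main broker — the node through which the most shortest paths run.

Udo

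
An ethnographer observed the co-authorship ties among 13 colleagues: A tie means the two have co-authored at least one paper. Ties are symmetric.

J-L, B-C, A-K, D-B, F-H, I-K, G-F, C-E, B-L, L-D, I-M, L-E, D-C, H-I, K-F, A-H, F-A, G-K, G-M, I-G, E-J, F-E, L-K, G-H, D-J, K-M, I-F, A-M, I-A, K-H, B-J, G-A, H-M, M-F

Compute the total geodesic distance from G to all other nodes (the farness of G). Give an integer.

22

Distances from G: A:1, B:3, C:3, D:3, E:2, F:1, H:1, I:1, J:3, K:1, L:2, M:1.
Sum = 1 + 3 + 3 + 3 + 2 + 1 + 1 + 1 + 3 + 1 + 2 + 1 = 22.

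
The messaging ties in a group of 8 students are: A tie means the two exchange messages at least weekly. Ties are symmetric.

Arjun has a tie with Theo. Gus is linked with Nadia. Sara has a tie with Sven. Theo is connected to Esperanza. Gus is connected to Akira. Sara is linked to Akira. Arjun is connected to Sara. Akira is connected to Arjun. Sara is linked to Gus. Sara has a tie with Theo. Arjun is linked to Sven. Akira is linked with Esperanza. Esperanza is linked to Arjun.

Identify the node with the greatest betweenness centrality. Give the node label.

Unnormalized betweenness of each node: Akira:10/3, Arjun:8/3, Esperanza:1/3, Gus:6, Nadia:0, Sara:19/3, Sven:0, Theo:1/3.
Sara has the largest value, 19/3, making it the main broker — the node through which the most shortest paths run.

Sara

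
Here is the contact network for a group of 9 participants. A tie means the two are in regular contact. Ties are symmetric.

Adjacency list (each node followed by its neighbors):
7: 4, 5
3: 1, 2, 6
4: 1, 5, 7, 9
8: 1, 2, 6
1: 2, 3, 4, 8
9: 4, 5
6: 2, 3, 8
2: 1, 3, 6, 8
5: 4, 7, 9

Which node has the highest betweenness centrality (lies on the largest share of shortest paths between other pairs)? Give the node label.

Unnormalized betweenness of each node: 1:49/3, 2:2, 3:5/3, 4:31/2, 5:1/2, 6:1/3, 7:0, 8:5/3, 9:0.
1 has the largest value, 49/3, making it the main broker — the node through which the most shortest paths run.

1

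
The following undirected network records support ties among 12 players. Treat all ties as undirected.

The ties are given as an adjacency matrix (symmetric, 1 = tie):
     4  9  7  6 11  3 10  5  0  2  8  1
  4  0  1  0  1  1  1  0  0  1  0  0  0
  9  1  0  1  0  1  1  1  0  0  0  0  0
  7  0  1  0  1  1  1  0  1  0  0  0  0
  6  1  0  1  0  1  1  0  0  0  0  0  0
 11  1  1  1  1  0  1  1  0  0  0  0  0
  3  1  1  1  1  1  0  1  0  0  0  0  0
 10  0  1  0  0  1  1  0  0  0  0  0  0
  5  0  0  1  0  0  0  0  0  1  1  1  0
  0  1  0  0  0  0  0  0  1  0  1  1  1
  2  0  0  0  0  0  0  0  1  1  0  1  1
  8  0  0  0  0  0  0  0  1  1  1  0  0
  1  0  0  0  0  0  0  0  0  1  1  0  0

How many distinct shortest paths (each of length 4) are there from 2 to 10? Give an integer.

The shortest distance is 4. The length-4 paths are: 2–0–4–9–10; 2–5–7–9–10; 2–0–4–11–10; 2–5–7–11–10; 2–0–4–3–10; 2–5–7–3–10.
That gives 6 distinct shortest paths.

6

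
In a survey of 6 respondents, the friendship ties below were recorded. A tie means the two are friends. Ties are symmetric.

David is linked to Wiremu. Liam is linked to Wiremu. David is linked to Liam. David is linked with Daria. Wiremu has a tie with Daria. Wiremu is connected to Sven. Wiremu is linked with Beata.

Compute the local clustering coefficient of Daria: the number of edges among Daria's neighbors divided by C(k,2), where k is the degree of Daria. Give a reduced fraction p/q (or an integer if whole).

1

Daria's neighbors: David and Wiremu (k = 2).
Possible neighbor pairs: C(2,2) = 1. Edges among them: David–Wiremu → e = 1.
Clustering(Daria) = 1/1.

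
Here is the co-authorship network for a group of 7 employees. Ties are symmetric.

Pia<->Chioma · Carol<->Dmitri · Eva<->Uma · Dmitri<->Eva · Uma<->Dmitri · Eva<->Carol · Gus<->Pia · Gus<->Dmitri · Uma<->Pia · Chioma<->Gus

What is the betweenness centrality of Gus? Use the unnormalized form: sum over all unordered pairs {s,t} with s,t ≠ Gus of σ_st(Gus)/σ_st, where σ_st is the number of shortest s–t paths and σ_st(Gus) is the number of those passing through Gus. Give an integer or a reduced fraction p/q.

10/3

Pairs whose geodesics pass through Gus — Pia–Dmitri: 1/2; Pia–Carol: 1/3; Chioma–Eva: 1/2; Chioma–Dmitri: 1; Chioma–Carol: 1.
All other pairs contribute 0.
Summing the contributions gives betweenness(Gus) = 10/3.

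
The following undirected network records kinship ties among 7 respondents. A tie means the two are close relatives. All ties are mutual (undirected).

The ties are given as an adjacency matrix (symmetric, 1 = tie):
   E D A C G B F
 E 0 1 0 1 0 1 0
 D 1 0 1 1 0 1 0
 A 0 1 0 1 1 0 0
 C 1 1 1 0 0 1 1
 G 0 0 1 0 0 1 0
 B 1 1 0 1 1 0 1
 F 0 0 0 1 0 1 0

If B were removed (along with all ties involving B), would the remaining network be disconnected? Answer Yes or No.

Even without B, every remaining node can still reach every other (the residual graph is connected), so B is not a cut vertex.

No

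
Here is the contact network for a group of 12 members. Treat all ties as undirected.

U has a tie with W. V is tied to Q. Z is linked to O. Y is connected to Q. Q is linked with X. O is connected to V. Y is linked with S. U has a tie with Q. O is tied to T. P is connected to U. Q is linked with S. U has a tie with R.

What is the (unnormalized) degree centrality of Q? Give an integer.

5

Q is directly tied to S, U, V, X, and Y. That is 5 neighbors, so the degree of Q is 5.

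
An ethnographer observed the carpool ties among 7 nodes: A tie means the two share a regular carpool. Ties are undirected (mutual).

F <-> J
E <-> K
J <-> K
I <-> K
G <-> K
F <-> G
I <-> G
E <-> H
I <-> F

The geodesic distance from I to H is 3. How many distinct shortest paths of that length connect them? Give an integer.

The shortest distance is 3, and the only length-3 path is I–K–E–H. So there is exactly 1 shortest path.

1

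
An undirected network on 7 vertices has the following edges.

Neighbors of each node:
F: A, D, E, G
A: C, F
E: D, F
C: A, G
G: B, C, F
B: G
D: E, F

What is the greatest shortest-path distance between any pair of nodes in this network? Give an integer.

3

Eccentricity of each node (its greatest distance to any other): A:3, B:3, C:3, D:3, E:3, F:2, G:2.
The maximum eccentricity is 3, realized for instance by the pair B–E via B – G – F – E. So the diameter is 3.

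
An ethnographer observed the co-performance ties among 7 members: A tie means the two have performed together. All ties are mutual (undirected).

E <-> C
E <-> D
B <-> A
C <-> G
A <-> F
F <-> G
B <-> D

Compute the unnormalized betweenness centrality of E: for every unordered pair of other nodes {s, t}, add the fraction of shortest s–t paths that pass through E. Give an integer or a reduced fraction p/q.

3

Pairs whose geodesics pass through E — D–G: 1; D–C: 1; B–C: 1.
All other pairs contribute 0.
Summing the contributions gives betweenness(E) = 3.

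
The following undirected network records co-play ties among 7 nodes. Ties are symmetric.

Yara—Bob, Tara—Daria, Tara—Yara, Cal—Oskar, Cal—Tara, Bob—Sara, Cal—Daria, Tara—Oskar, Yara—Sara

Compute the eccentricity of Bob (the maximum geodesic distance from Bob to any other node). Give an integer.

3

Distances from Bob: Cal:3, Daria:3, Oskar:3, Sara:1, Tara:2, Yara:1.
The largest is 3 (to Daria, Cal, and Oskar), so the eccentricity of Bob is 3.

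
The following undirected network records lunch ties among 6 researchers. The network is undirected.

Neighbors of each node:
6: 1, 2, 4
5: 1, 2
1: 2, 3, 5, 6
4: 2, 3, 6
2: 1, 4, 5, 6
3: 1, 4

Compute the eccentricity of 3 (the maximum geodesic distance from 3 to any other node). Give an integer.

Distances from 3: 1:1, 2:2, 4:1, 5:2, 6:2.
The largest is 2 (to 6, 2, and 5), so the eccentricity of 3 is 2.

2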